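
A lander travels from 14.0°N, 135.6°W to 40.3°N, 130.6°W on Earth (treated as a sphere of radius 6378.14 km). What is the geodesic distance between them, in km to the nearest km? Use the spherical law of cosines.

2968 km

Let φ₁ = 0.2443 rad, φ₂ = 0.7034 rad, and Δλ = 0.0873 rad.
cos c = sin φ₁ sin φ₂ + cos φ₁ cos φ₂ cos Δλ = (0.2419)(0.6468) + (0.9703)(0.7627)(0.9962) = 0.89367,
so c = arccos(0.89367) = 0.46534 rad.
Distance = R·c = 6378.14 × 0.4653 ≈ 2968 km.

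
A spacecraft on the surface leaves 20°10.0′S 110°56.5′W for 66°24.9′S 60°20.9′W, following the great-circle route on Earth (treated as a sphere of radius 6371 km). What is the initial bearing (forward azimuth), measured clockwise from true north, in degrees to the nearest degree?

158°

With φ₁ = -0.3520, φ₂ = -1.1592, Δλ = 0.8830 rad, the forward-azimuth formula gives
θ = atan2( sin Δλ cos φ₂ , cos φ₁ sin φ₂ − sin φ₁ cos φ₂ cos Δλ ) = atan2(0.3091, -0.7727) = 158.19°.
So the initial bearing is 158°.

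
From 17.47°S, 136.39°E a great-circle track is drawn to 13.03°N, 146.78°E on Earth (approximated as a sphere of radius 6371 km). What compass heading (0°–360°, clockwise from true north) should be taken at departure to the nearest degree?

19°

With φ₁ = -0.3049, φ₂ = 0.2274, Δλ = 0.1813 rad, the forward-azimuth formula gives
θ = atan2( sin Δλ cos φ₂ , cos φ₁ sin φ₂ − sin φ₁ cos φ₂ cos Δλ ) = atan2(0.1757, 0.5027) = 19.26°.
So the initial bearing is 19°.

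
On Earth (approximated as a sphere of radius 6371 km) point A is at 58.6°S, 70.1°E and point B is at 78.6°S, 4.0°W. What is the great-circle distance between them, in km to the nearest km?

With latitudes φ₁ = -58.600°, φ₂ = -78.600° and longitude difference Δλ = -74.100°:
cos c = sin φ₁ sin φ₂ + cos φ₁ cos φ₂ cos Δλ = (-0.8536)(-0.9803) + (0.5210)(0.1977)(0.2740) = 0.86492,
so c = arccos(0.86492) = 0.52580 rad.
Distance = R·c = 6371 × 0.5258 ≈ 3350 km.

3350 km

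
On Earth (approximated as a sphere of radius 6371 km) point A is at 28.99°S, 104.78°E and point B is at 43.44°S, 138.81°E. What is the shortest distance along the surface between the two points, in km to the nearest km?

3417 km

In radians: φ₁ = -0.5060, φ₂ = -0.7582, Δλ = 34.030° = 0.5939 rad.
cos c = sin φ₁ sin φ₂ + cos φ₁ cos φ₂ cos Δλ = (-0.4847)(-0.6876) + (0.8747)(0.7261)(0.8287) = 0.85960,
so c = arccos(0.85960) = 0.53631 rad.
Distance = R·c = 6371 × 0.5363 ≈ 3417 km.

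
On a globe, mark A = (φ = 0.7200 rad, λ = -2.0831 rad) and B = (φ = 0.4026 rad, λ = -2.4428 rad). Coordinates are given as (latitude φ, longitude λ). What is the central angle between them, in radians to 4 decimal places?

0.4376 rad

With latitudes φ₁ = 41.253°, φ₂ = 23.067° and longitude difference Δλ = -20.609°:
cos c = sin φ₁ sin φ₂ + cos φ₁ cos φ₂ cos Δλ = (0.6594)(0.3918) + (0.7518)(0.9200)(0.9360) = 0.90578,
so c = arccos(0.90578) = 0.43757 rad.
So the angular separation is 0.4376 rad.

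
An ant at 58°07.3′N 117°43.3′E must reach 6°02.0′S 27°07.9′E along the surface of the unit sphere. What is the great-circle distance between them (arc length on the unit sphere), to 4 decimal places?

With latitudes φ₁ = 58.122°, φ₂ = -6.033° and longitude difference Δλ = -90.590°:
cos c = sin φ₁ sin φ₂ + cos φ₁ cos φ₂ cos Δλ = (0.8492)(-0.1051) + (0.5281)(0.9945)(-0.0103) = -0.09466,
so c = arccos(-0.09466) = 1.66560 rad.
On the unit sphere the arc length equals the central angle: 1.6656.

1.6656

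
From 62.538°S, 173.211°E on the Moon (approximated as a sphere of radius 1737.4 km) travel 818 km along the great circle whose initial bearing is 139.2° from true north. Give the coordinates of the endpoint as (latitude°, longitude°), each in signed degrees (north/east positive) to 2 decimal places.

Angular distance δ = d/R = 818/1737.4 = 0.47082 rad; initial bearing θ = 2.4295 rad.
sin φ₂ = sin φ₁ cos δ + cos φ₁ sin δ cos θ = (-0.8873)(0.8912) + (0.4612)(0.4536)(-0.7570) = -0.9491, so φ₂ = -71.65°.
Δλ = atan2(sin θ sin δ cos φ₁, cos δ − sin φ₁ sin φ₂) = atan2(0.1367, 0.0490) = 70.272°.
λ₂ = 173.211° + 70.272° = 243.48° → -116.52° after wrapping to (−180°, 180°].

-71.65°, -116.52°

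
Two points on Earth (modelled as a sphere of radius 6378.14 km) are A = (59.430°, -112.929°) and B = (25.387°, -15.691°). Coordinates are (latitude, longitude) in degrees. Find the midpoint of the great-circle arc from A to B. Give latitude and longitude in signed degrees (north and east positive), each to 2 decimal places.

52.79°, -46.70°

Central angle δ = 1.2543 rad. Interpolating on the sphere with fraction f = 0.5:
P = [sin((1−f)δ)·A + sin(fδ)·B] / sin δ = 0.6175·A + 0.6175·B in Cartesian coordinates,
giving P = (0.4147, -0.4401, 0.7964), i.e. latitude 52.79°, longitude -46.70°.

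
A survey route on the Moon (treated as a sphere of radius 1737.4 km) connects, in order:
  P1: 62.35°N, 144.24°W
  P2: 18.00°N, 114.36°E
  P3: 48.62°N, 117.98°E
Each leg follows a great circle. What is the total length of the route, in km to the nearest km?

3336 km

Leg P1→P2: central angle 1.3832 rad, distance 2403.2 km.
Leg P2→P3: central angle 0.5369 rad, distance 932.8 km.
Total: 2403.2 + 932.8 ≈ 3336 km.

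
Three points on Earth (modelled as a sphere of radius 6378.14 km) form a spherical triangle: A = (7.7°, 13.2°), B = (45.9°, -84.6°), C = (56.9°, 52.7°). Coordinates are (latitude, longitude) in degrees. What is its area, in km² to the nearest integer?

Side lengths (central angles): a = 1.2426, b = 1.0124, c = 1.5682 rad; semiperimeter s = 1.9116.
By l'Huilier's theorem, tan(E/4) = √[tan(s/2) tan((s−a)/2) tan((s−b)/2) tan((s−c)/2)], giving spherical excess E = 0.8008 rad.
Area = E·R² = 0.8008 × (6378.14)² ≈ 32577044 km².

32577044 km²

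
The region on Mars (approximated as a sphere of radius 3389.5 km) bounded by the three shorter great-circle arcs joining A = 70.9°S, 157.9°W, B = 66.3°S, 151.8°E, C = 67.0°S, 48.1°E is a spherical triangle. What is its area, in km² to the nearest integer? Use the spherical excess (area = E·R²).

Side lengths (central angles): a = 0.6340, b = 0.7153, c = 0.3199 rad; semiperimeter s = 0.8346.
By l'Huilier's theorem, tan(E/4) = √[tan(s/2) tan((s−a)/2) tan((s−b)/2) tan((s−c)/2)], giving spherical excess E = 0.1059 rad.
Area = E·R² = 0.1059 × (3389.5)² ≈ 1216615 km².

1216615 km²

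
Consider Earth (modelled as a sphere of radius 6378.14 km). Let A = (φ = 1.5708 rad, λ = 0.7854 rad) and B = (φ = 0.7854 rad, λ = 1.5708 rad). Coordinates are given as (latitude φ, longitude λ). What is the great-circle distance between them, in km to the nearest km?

Let φ₁ = 1.5708 rad, φ₂ = 0.7854 rad, and Δλ = 0.7854 rad.
cos c = sin φ₁ sin φ₂ + cos φ₁ cos φ₂ cos Δλ = (1.0000)(0.7071) + (-0.0000)(0.7071)(0.7071) = 0.70711,
so c = arccos(0.70711) = 0.78540 rad.
Distance = R·c = 6378.14 × 0.7854 ≈ 5009 km.

5009 km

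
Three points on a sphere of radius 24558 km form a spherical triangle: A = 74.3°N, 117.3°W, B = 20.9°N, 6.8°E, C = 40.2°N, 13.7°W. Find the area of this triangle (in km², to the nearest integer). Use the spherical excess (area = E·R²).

79803817 km²

Side lengths (central angles): a = 0.4542, b = 0.9609, c = 1.3677 rad; semiperimeter s = 1.3914.
By l'Huilier's theorem, tan(E/4) = √[tan(s/2) tan((s−a)/2) tan((s−b)/2) tan((s−c)/2)], giving spherical excess E = 0.1323 rad.
Area = E·R² = 0.1323 × (24558)² ≈ 79803817 km².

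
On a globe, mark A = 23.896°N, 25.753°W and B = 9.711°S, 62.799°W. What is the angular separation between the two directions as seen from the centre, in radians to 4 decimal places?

Let φ₁ = 0.4171 rad, φ₂ = -0.1695 rad, and Δλ = -0.6466 rad.
cos c = sin φ₁ sin φ₂ + cos φ₁ cos φ₂ cos Δλ = (0.4051)(-0.1687) + (0.9143)(0.9857)(0.7982) = 0.65095,
so c = arccos(0.65095) = 0.86196 rad.
So the angular separation is 0.8620 rad.

0.8620 rad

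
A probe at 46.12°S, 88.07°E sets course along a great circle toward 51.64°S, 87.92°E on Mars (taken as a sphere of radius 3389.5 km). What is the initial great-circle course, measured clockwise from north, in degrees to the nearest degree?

Δλ = -0.150° = -0.0026 rad.
y = sin Δλ · cos φ₂ = (-0.0026)(0.6206) = -0.0016
x = cos φ₁ sin φ₂ − sin φ₁ cos φ₂ cos Δλ = (0.6932)(-0.7841) − (-0.7208)(0.6206)(1.0000) = -0.0962
θ = atan2(y, x) = -179.03°; adding 360° gives 181°.

181°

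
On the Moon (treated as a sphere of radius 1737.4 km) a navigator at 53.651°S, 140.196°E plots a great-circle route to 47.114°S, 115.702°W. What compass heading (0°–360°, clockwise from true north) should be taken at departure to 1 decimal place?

130.7°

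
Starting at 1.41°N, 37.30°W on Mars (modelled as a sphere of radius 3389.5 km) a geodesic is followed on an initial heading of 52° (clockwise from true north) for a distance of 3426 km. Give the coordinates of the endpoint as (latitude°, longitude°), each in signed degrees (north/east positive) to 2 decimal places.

32.31°, 14.88°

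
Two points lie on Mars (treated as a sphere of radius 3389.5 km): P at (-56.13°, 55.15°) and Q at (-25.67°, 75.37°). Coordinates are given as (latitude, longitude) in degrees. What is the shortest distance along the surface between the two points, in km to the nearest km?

1999 km

Let φ₁ = -0.9797 rad, φ₂ = -0.4480 rad, and Δλ = 0.3529 rad.
cos c = sin φ₁ sin φ₂ + cos φ₁ cos φ₂ cos Δλ = (-0.8303)(-0.4332) + (0.5573)(0.9013)(0.9384) = 0.83103,
so c = arccos(0.83103) = 0.58984 rad.
Distance = R·c = 3389.5 × 0.5898 ≈ 1999 km.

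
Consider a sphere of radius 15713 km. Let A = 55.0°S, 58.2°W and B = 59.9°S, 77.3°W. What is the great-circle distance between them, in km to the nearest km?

3107 km

With latitudes φ₁ = -55.000°, φ₂ = -59.900° and longitude difference Δλ = -19.100°:
cos c = sin φ₁ sin φ₂ + cos φ₁ cos φ₂ cos Δλ = (-0.8192)(-0.8652) + (0.5736)(0.5015)(0.9449) = 0.98051,
so c = arccos(0.98051) = 0.19776 rad.
Distance = R·c = 15713 × 0.1978 ≈ 3107 km.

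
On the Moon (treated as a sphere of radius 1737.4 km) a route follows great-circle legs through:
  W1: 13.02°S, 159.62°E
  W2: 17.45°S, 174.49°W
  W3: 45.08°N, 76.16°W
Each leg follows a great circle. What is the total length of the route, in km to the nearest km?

Leg W1→W2: central angle 0.4424 rad, distance 768.6 km.
Leg W2→W3: central angle 1.8859 rad, distance 3276.6 km.
Total: 768.6 + 3276.6 ≈ 4045 km.

4045 km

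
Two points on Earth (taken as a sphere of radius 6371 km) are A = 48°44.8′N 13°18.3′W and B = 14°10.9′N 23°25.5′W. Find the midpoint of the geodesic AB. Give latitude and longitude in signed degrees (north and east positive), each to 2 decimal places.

The central angle between A and B is δ = 0.6206 rad.
With f = 0.5, the slerp weights are sin((1−f)δ)/sin δ = 0.5251 and sin(fδ)/sin δ = 0.5251.
Weighted sum of the unit vectors: (0.5251)·(0.6417,-0.1517,0.7518) + (0.5251)·(0.8896,-0.3854,0.2450) = (0.8041, -0.2821, 0.5234).
Converting back: φ = atan2(z, √(x²+y²)) = 31.56°, λ = atan2(y, x) = -19.33°.

31.56°, -19.33°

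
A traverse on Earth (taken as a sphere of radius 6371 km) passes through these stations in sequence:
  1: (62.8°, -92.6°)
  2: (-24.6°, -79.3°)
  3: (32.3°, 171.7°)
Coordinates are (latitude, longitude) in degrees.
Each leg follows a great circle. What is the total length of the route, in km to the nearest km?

22933 km

Leg 1→2: central angle 1.5366 rad, distance 9789.5 km.
Leg 2→3: central angle 2.0631 rad, distance 13144.0 km.
Total: 9789.5 + 13144.0 ≈ 22933 km.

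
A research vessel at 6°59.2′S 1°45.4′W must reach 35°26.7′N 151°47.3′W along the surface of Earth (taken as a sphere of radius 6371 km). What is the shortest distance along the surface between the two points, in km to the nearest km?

15617 km

With latitudes φ₁ = -6.987°, φ₂ = 35.445° and longitude difference Δλ = -150.032°:
Haversine: a = sin²(Δφ/2) + cos φ₁ cos φ₂ sin²(Δλ/2) = 0.1310 + (0.9926)(0.8147)(0.9332) = 0.88553.
Central angle c = 2·arcsin(√a) = 2.45129 rad.
Distance = R·c = 6371 × 2.4513 ≈ 15617 km.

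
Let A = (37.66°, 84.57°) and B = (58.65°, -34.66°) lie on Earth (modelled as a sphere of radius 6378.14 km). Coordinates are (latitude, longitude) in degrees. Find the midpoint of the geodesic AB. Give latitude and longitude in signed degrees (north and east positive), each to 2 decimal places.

64.34°, 44.39°

Central angle δ = 1.2444 rad. Interpolating on the sphere with fraction f = 0.5:
P = [sin((1−f)δ)·A + sin(fδ)·B] / sin δ = 0.6153·A + 0.6153·B in Cartesian coordinates,
giving P = (0.3094, 0.3029, 0.9014), i.e. latitude 64.34°, longitude 44.39°.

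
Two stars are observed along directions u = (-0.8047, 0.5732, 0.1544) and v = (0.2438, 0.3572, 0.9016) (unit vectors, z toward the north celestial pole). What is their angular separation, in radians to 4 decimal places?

u·v = 0.1478; |u| = 1.0000, |v| = 1.0000.
cos θ = (u·v)/(|u||v|) = 0.1478, so θ = 1.4225 rad.

1.4225 rad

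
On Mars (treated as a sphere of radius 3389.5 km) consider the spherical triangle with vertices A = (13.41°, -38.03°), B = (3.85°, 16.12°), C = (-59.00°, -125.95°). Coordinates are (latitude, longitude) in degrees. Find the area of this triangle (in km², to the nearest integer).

Side lengths (central angles): a = 2.0520, b = 1.7524, c = 0.9472 rad; semiperimeter s = 2.3758.
By l'Huilier's theorem, tan(E/4) = √[tan(s/2) tan((s−a)/2) tan((s−b)/2) tan((s−c)/2)], giving spherical excess E = 1.2986 rad.
Area = E·R² = 1.2986 × (3389.5)² ≈ 14919582 km².

14919582 km²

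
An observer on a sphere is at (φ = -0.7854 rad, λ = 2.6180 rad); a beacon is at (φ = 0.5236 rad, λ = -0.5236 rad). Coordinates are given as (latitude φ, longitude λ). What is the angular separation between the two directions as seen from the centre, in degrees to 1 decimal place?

Let φ₁ = -0.7854 rad, φ₂ = 0.5236 rad, and Δλ = 3.1416 rad.
Haversine: a = sin²(Δφ/2) + cos φ₁ cos φ₂ sin²(Δλ/2) = 0.3706 + (0.7071)(0.8660)(1.0000) = 0.98296.
Central angle c = 2·arcsin(√a) = 2.87979 rad.
So the angular separation is 165.0°.

165.0°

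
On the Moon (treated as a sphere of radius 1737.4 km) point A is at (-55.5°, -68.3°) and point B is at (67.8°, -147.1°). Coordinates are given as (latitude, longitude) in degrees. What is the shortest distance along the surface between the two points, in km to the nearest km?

In radians: φ₁ = -0.9687, φ₂ = 1.1833, Δλ = -78.800° = -1.3753 rad.
cos c = sin φ₁ sin φ₂ + cos φ₁ cos φ₂ cos Δλ = (-0.8241)(0.9259) + (0.5664)(0.3778)(0.1942) = -0.72147,
so c = arccos(-0.72147) = 2.37671 rad.
Distance = R·c = 1737.4 × 2.3767 ≈ 4129 km.

4129 km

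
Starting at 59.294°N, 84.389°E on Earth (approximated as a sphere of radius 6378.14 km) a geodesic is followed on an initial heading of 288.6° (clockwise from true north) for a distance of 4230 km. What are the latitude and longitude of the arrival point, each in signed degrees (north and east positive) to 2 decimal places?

Angular distance δ = d/R = 4230/6378.14 = 0.66320 rad; initial bearing θ = 5.0370 rad.
sin φ₂ = sin φ₁ cos δ + cos φ₁ sin δ cos θ = (0.8598)(0.7880) + (0.5106)(0.6156)(0.3190) = 0.7778, so φ₂ = 51.06°.
Δλ = atan2(sin θ sin δ cos φ₁, cos δ − sin φ₁ sin φ₂) = atan2(-0.2979, 0.1193) = -68.185°.
λ₂ = 84.389° − 68.185° = 16.20°.

51.06°, 16.20°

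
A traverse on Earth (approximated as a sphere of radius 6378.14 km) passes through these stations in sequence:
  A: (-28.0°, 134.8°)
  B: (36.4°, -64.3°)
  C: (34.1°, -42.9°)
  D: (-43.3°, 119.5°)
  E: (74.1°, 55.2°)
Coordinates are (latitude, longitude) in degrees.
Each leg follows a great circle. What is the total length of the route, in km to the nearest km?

52088 km

Leg A→B: central angle 2.8245 rad, distance 18015.1 km.
Leg B→C: central angle 0.3070 rad, distance 1958.1 km.
Leg C→D: central angle 2.8540 rad, distance 18203.2 km.
Leg D→E: central angle 2.1811 rad, distance 13911.4 km.
Total: 18015.1 + 1958.1 + 18203.2 + 13911.4 ≈ 52088 km.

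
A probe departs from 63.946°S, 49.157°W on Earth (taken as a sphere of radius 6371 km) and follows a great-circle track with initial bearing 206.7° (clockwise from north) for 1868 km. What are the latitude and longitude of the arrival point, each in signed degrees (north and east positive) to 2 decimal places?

Angular distance δ = d/R = 1868/6371 = 0.29320 rad; initial bearing θ = 3.6076 rad.
sin φ₂ = sin φ₁ cos δ + cos φ₁ sin δ cos θ = (-0.8984)(0.9573) + (0.4392)(0.2890)(-0.8934) = -0.9734, so φ₂ = -76.77°.
Δλ = atan2(sin θ sin δ cos φ₁, cos δ − sin φ₁ sin φ₂) = atan2(-0.0570, 0.0828) = -34.563°.
λ₂ = -49.157° − 34.563° = -83.72°.

-76.77°, -83.72°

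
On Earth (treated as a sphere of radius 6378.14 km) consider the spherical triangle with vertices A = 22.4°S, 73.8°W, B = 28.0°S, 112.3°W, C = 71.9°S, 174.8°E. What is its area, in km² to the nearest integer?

14156921 km²

Side lengths (central angles): a = 1.0158, b = 1.3105, c = 0.6133 rad; semiperimeter s = 1.4698.
By l'Huilier's theorem, tan(E/4) = √[tan(s/2) tan((s−a)/2) tan((s−b)/2) tan((s−c)/2)], giving spherical excess E = 0.3480 rad.
Area = E·R² = 0.3480 × (6378.14)² ≈ 14156921 km².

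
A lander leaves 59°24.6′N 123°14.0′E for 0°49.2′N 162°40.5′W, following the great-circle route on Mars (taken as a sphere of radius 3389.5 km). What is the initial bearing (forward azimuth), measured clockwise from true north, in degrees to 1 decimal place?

Δλ = 74.092° = 1.2931 rad.
y = sin Δλ · cos φ₂ = (0.9617)(0.9999) = 0.9616
x = cos φ₁ sin φ₂ − sin φ₁ cos φ₂ cos Δλ = (0.5089)(0.0143) − (0.8608)(0.9999)(0.2741) = -0.2286
θ = atan2(y, x) = 103.38°, so the bearing is 103.4°.

103.4°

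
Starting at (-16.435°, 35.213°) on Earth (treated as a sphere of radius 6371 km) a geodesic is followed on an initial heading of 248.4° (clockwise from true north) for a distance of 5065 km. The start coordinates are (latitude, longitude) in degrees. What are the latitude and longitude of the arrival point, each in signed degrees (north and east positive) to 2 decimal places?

Angular distance δ = d/R = 5065/6371 = 0.79501 rad; initial bearing θ = 4.3354 rad.
sin φ₂ = sin φ₁ cos δ + cos φ₁ sin δ cos θ = (-0.2829)(0.7003) + (0.9591)(0.7139)(-0.3681) = -0.4502, so φ₂ = -26.76°.
Δλ = atan2(sin θ sin δ cos φ₁, cos δ − sin φ₁ sin φ₂) = atan2(-0.6366, 0.5729) = -48.015°.
λ₂ = 35.213° − 48.015° = -12.80°.

-26.76°, -12.80°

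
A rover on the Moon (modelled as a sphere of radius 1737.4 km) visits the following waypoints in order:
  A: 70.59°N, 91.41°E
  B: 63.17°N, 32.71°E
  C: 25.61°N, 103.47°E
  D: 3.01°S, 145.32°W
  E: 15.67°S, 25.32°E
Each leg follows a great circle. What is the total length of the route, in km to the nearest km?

Leg A→B: central angle 0.4038 rad, distance 701.6 km.
Leg B→C: central angle 1.0241 rad, distance 1779.3 km.
Leg C→D: central angle 1.9268 rad, distance 3347.5 km.
Leg D→E: central angle 2.7777 rad, distance 4826.0 km.
Total: 701.6 + 1779.3 + 3347.5 + 4826.0 ≈ 10655 km.

10655 km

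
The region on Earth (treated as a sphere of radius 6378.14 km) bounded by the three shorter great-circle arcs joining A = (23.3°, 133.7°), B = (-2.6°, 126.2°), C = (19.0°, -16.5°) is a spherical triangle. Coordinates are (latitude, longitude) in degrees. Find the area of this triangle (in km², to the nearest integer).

42092504 km²

Side lengths (central angles): a = 2.4436, b = 2.2457, c = 0.4697 rad; semiperimeter s = 2.5795.
By l'Huilier's theorem, tan(E/4) = √[tan(s/2) tan((s−a)/2) tan((s−b)/2) tan((s−c)/2)], giving spherical excess E = 1.0347 rad.
Area = E·R² = 1.0347 × (6378.14)² ≈ 42092504 km².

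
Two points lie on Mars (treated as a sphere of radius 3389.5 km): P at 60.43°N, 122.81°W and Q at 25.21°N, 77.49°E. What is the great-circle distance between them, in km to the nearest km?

5488 km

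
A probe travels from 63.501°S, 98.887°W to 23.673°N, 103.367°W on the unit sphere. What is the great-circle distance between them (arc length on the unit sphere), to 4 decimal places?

With latitudes φ₁ = -63.501°, φ₂ = 23.673° and longitude difference Δλ = -4.480°:
cos c = sin φ₁ sin φ₂ + cos φ₁ cos φ₂ cos Δλ = (-0.8949)(0.4015) + (0.4462)(0.9159)(0.9969) = 0.04805,
so c = arccos(0.04805) = 1.52272 rad.
On the unit sphere the arc length equals the central angle: 1.5227.

1.5227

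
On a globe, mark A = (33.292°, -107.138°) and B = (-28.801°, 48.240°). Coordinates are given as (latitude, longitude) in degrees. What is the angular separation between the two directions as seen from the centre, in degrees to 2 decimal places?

In radians: φ₁ = 0.5811, φ₂ = -0.5027, Δλ = 155.378° = 2.7119 rad.
Haversine: a = sin²(Δφ/2) + cos φ₁ cos φ₂ sin²(Δλ/2) = 0.2660 + (0.8359)(0.8763)(0.9545) = 0.96516.
Central angle c = 2·arcsin(√a) = 2.76611 rad.
So the angular separation is 158.49°.

158.49°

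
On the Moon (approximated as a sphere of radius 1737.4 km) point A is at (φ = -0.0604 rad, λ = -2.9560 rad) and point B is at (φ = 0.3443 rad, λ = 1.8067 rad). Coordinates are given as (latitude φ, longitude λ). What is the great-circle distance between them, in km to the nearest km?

With latitudes φ₁ = -3.461°, φ₂ = 19.727° and longitude difference Δλ = -87.117°:
cos c = sin φ₁ sin φ₂ + cos φ₁ cos φ₂ cos Δλ = (-0.0604)(0.3375) + (0.9982)(0.9413)(0.0503) = 0.02688,
so c = arccos(0.02688) = 1.54392 rad.
Distance = R·c = 1737.4 × 1.5439 ≈ 2682 km.

2682 km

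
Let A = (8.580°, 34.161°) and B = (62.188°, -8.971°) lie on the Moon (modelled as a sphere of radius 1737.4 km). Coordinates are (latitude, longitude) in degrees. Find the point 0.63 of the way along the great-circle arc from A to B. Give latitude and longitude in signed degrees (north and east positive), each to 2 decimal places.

44.21°, 15.64°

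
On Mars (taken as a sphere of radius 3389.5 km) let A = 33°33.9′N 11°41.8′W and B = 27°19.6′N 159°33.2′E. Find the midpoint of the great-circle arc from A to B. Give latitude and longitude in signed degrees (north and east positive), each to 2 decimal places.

The central angle between A and B is δ = 2.0690 rad.
With f = 0.5, the slerp weights are sin((1−f)δ)/sin δ = 0.9786 and sin(fδ)/sin δ = 0.9786.
Weighted sum of the unit vectors: (0.9786)·(0.8160,-0.1689,0.5529) + (0.9786)·(-0.8324,0.3104,0.4591) = (-0.0161, 0.1384, 0.9902).
Converting back: φ = atan2(z, √(x²+y²)) = 81.99°, λ = atan2(y, x) = 96.65°.

81.99°, 96.65°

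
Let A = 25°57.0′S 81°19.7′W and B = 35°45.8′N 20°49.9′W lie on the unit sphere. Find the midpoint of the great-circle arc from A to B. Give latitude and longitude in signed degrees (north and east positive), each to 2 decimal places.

Central angle δ = 1.4670 rad. Interpolating on the sphere with fraction f = 0.5:
P = [sin((1−f)δ)·A + sin(fδ)·B] / sin δ = 0.6731·A + 0.6731·B in Cartesian coordinates,
giving P = (0.6017, -0.7926, 0.0988), i.e. latitude 5.67°, longitude -52.79°.

5.67°, -52.79°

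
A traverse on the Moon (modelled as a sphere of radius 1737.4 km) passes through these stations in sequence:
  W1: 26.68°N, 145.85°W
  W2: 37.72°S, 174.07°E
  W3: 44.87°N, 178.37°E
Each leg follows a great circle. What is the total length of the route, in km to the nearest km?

4768 km

Leg W1→W2: central angle 1.3015 rad, distance 2261.2 km.
Leg W2→W3: central angle 1.4431 rad, distance 2507.2 km.
Total: 2261.2 + 2507.2 ≈ 4768 km.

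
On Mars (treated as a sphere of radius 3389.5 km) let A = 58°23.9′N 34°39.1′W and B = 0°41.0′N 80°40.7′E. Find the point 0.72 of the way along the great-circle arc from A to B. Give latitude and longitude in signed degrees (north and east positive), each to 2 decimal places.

25.46°, 65.75°

Central angle δ = 1.7865 rad. Interpolating on the sphere with fraction f = 0.72:
P = [sin((1−f)δ)·A + sin(fδ)·B] / sin δ = 0.4910·A + 0.9826·B in Cartesian coordinates,
giving P = (0.3708, 0.8232, 0.4299), i.e. latitude 25.46°, longitude 65.75°.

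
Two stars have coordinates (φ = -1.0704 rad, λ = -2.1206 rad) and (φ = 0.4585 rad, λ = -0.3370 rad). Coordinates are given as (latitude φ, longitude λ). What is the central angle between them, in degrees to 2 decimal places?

With latitudes φ₁ = -61.329°, φ₂ = 26.270° and longitude difference Δλ = 102.193°:
cos c = sin φ₁ sin φ₂ + cos φ₁ cos φ₂ cos Δλ = (-0.8774)(0.4426) + (0.4798)(0.8967)(-0.2112) = -0.47920,
so c = arccos(-0.47920) = 2.07054 rad.
So the angular separation is 118.63°.

118.63°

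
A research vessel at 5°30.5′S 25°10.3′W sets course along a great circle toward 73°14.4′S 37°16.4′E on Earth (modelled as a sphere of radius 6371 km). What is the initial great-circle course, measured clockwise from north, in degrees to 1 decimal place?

Δλ = 62.445° = 1.0899 rad.
y = sin Δλ · cos φ₂ = (0.8866)(0.2884) = 0.2557
x = cos φ₁ sin φ₂ − sin φ₁ cos φ₂ cos Δλ = (0.9954)(-0.9575) − (-0.0960)(0.2884)(0.4626) = -0.9403
θ = atan2(y, x) = 164.79°, so the bearing is 164.8°.

164.8°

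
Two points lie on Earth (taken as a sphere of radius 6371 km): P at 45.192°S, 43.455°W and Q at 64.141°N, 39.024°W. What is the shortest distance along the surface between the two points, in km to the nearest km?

With latitudes φ₁ = -45.192°, φ₂ = 64.141° and longitude difference Δλ = 4.431°:
Haversine: a = sin²(Δφ/2) + cos φ₁ cos φ₂ sin²(Δλ/2) = 0.6655 + (0.7047)(0.4362)(0.0015) = 0.66599.
Central angle c = 2·arcsin(√a) = 1.90919 rad.
Distance = R·c = 6371 × 1.9092 ≈ 12163 km.

12163 km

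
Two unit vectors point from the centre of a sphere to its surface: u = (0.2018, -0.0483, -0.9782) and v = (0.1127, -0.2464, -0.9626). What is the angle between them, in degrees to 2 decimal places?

12.50°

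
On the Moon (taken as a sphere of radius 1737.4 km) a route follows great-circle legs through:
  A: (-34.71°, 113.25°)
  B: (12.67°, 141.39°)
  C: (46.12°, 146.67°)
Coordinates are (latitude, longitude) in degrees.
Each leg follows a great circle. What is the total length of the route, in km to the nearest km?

2672 km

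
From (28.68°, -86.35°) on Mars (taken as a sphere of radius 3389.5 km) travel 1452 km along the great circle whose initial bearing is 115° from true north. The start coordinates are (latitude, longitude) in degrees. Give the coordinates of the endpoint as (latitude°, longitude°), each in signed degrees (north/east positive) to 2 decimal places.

Angular distance δ = d/R = 1452/3389.5 = 0.42838 rad; initial bearing θ = 2.0071 rad.
sin φ₂ = sin φ₁ cos δ + cos φ₁ sin δ cos θ = (0.4799)(0.9096) + (0.8773)(0.4154)(-0.4226) = 0.2825, so φ₂ = 16.41°.
Δλ = atan2(sin θ sin δ cos φ₁, cos δ − sin φ₁ sin φ₂) = atan2(0.3303, 0.7740) = 23.108°.
λ₂ = -86.350° + 23.108° = -63.24°.

16.41°, -63.24°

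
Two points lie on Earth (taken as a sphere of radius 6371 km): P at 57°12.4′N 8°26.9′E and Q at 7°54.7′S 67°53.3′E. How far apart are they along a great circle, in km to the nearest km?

9003 km

With latitudes φ₁ = 57.207°, φ₂ = -7.912° and longitude difference Δλ = 59.440°:
cos c = sin φ₁ sin φ₂ + cos φ₁ cos φ₂ cos Δλ = (0.8406)(-0.1376) + (0.5416)(0.9905)(0.5084) = 0.15705,
so c = arccos(0.15705) = 1.41310 rad.
Distance = R·c = 6371 × 1.4131 ≈ 9003 km.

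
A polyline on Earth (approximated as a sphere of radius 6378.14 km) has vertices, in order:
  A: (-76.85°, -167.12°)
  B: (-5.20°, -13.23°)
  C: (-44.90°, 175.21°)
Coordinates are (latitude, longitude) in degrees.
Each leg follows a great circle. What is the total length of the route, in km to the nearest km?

25152 km

Leg A→B: central angle 1.6862 rad, distance 10755.1 km.
Leg B→C: central angle 2.2573 rad, distance 14397.2 km.
Total: 10755.1 + 14397.2 ≈ 25152 km.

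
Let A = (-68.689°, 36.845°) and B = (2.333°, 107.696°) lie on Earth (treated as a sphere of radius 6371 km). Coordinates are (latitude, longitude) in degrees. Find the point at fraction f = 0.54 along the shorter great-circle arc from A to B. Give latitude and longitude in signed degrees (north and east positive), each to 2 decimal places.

-34.20°, 92.42°

Central angle δ = 1.4895 rad. Interpolating on the sphere with fraction f = 0.54:
P = [sin((1−f)δ)·A + sin(fδ)·B] / sin δ = 0.6349·A + 0.7228·B in Cartesian coordinates,
giving P = (-0.0349, 0.8264, -0.5621), i.e. latitude -34.20°, longitude 92.42°.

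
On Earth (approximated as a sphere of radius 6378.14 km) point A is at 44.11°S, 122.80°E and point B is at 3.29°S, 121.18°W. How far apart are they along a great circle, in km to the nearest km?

With latitudes φ₁ = -44.110°, φ₂ = -3.290° and longitude difference Δλ = 116.020°:
cos c = sin φ₁ sin φ₂ + cos φ₁ cos φ₂ cos Δλ = (-0.6960)(-0.0574) + (0.7180)(0.9984)(-0.4387) = -0.27451,
so c = arccos(-0.27451) = 1.84888 rad.
Distance = R·c = 6378.14 × 1.8489 ≈ 11792 km.

11792 km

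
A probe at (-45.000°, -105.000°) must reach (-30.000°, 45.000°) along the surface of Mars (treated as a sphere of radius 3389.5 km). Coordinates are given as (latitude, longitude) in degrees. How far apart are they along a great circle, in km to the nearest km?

5927 km

With latitudes φ₁ = -45.000°, φ₂ = -30.000° and longitude difference Δλ = 150.000°:
Haversine: a = sin²(Δφ/2) + cos φ₁ cos φ₂ sin²(Δλ/2) = 0.0170 + (0.7071)(0.8660)(0.9330) = 0.58839.
Central angle c = 2·arcsin(√a) = 1.74851 rad.
Distance = R·c = 3389.5 × 1.7485 ≈ 5927 km.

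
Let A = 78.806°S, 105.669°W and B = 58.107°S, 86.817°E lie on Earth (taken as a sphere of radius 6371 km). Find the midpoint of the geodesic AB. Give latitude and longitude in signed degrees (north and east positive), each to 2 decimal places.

-79.43°, 93.88°

The central angle between A and B is δ = 0.7485 rad.
With f = 0.5, the slerp weights are sin((1−f)δ)/sin δ = 0.5372 and sin(fδ)/sin δ = 0.5372.
Weighted sum of the unit vectors: (0.5372)·(-0.0524,-0.1869,-0.9810) + (0.5372)·(0.0293,0.5275,-0.8490) = (-0.0124, 0.1830, -0.9830).
Converting back: φ = atan2(z, √(x²+y²)) = -79.43°, λ = atan2(y, x) = 93.88°.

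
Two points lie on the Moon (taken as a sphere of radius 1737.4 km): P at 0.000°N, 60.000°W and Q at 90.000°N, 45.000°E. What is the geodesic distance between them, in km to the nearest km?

2729 km

With latitudes φ₁ = 0.000°, φ₂ = 90.000° and longitude difference Δλ = 105.000°:
cos c = sin φ₁ sin φ₂ + cos φ₁ cos φ₂ cos Δλ = (0.0000)(1.0000) + (1.0000)(0.0000)(-0.2588) = 0.00000,
so c = arccos(0.00000) = 1.57080 rad.
Distance = R·c = 1737.4 × 1.5708 ≈ 2729 km.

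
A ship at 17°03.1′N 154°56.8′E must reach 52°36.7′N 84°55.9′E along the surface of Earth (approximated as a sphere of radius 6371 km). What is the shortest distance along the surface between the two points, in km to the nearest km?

In radians: φ₁ = 0.2976, φ₂ = 0.9182, Δλ = -70.015° = -1.2220 rad.
Haversine: a = sin²(Δφ/2) + cos φ₁ cos φ₂ sin²(Δλ/2) = 0.0932 + (0.9560)(0.6072)(0.3291) = 0.28430.
Central angle c = 2·arcsin(√a) = 1.12476 rad.
Distance = R·c = 6371 × 1.1248 ≈ 7166 km.

7166 km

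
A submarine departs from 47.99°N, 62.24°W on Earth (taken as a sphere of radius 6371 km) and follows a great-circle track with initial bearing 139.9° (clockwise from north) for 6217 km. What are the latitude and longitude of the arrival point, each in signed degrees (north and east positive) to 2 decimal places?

-0.43°, -30.00°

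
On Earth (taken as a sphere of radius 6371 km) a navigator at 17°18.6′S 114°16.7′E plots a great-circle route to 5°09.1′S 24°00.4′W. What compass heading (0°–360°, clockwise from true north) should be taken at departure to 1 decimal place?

With φ₁ = -0.3021, φ₂ = -0.0899, Δλ = -2.4135 rad, the forward-azimuth formula gives
θ = atan2( sin Δλ cos φ₂ , cos φ₁ sin φ₂ − sin φ₁ cos φ₂ cos Δλ ) = atan2(-0.6627, -0.3069) = -114.85°.
Adding 360° brings this into [0°, 360°): 245.1°.

245.1°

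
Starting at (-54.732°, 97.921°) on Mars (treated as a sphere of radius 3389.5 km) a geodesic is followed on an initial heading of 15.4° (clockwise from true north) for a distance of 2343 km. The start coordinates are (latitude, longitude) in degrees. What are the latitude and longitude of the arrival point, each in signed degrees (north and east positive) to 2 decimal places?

-15.91°, 108.06°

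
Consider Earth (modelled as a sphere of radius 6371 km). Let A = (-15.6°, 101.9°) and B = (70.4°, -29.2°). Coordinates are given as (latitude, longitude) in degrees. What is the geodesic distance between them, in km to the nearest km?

13094 km

With latitudes φ₁ = -15.600°, φ₂ = 70.400° and longitude difference Δλ = -131.100°:
Haversine: a = sin²(Δφ/2) + cos φ₁ cos φ₂ sin²(Δλ/2) = 0.4651 + (0.9632)(0.3355)(0.8287) = 0.73287.
Central angle c = 2·arcsin(√a) = 2.05526 rad.
Distance = R·c = 6371 × 2.0553 ≈ 13094 km.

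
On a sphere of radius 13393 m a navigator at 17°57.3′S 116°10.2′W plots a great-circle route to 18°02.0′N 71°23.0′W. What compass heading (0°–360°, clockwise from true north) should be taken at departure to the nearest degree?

With φ₁ = -0.3134, φ₂ = 0.3147, Δλ = 0.7817 rad, the forward-azimuth formula gives
θ = atan2( sin Δλ cos φ₂ , cos φ₁ sin φ₂ − sin φ₁ cos φ₂ cos Δλ ) = atan2(0.6699, 0.5025) = 53.12°.
So the initial bearing is 53°.

53°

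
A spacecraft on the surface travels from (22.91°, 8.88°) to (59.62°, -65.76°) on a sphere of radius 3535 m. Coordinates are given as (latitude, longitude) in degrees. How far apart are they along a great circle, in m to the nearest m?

In radians: φ₁ = 0.3999, φ₂ = 1.0406, Δλ = -74.640° = -1.3027 rad.
Haversine: a = sin²(Δφ/2) + cos φ₁ cos φ₂ sin²(Δλ/2) = 0.0992 + (0.9211)(0.5057)(0.3676) = 0.27039.
Central angle c = 2·arcsin(√a) = 1.09367 rad.
Distance = R·c = 3535 × 1.0937 ≈ 3866 m.

3866 m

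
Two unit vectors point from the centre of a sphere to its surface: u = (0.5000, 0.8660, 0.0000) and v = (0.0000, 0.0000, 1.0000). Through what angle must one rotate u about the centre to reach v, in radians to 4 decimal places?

1.5708 rad

u·v = 0.0000; |u| = 1.0000, |v| = 1.0000.
cos θ = (u·v)/(|u||v|) = 0.0000, so θ = 1.5708 rad.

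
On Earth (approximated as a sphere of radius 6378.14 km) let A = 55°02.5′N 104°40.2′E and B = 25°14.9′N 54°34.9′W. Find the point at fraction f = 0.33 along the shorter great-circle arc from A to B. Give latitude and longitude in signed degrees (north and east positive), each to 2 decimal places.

79.25°, 36.90°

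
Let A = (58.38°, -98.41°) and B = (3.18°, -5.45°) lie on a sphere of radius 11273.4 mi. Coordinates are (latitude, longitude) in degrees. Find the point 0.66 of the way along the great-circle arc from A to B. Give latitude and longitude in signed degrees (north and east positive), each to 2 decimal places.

Central angle δ = 1.5506 rad. Interpolating on the sphere with fraction f = 0.66:
P = [sin((1−f)δ)·A + sin(fδ)·B] / sin δ = 0.5032·A + 0.8541·B in Cartesian coordinates,
giving P = (0.8103, -0.3420, 0.4759), i.e. latitude 28.42°, longitude -22.88°.

28.42°, -22.88°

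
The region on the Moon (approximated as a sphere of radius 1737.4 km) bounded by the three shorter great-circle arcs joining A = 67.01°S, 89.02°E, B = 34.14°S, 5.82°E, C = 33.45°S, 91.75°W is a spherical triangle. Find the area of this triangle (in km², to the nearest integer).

2370363 km²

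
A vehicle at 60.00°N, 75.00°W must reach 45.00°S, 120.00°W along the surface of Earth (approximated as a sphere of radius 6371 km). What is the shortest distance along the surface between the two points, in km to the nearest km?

In radians: φ₁ = 1.0472, φ₂ = -0.7854, Δλ = -45.000° = -0.7854 rad.
cos c = sin φ₁ sin φ₂ + cos φ₁ cos φ₂ cos Δλ = (0.8660)(-0.7071) + (0.5000)(0.7071)(0.7071) = -0.36237,
so c = arccos(-0.36237) = 1.94161 rad.
Distance = R·c = 6371 × 1.9416 ≈ 12370 km.

12370 km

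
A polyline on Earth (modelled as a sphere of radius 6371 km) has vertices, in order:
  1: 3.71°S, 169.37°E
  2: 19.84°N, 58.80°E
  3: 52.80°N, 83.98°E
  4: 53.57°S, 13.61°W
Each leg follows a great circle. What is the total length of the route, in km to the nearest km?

31398 km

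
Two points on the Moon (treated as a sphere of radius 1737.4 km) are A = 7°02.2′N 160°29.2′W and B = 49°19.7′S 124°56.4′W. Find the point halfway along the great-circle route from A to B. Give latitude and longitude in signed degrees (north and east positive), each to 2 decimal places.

-22.06°, -146.51°

Central angle δ = 1.1226 rad. Interpolating on the sphere with fraction f = 0.5:
P = [sin((1−f)δ)·A + sin(fδ)·B] / sin δ = 0.5906·A + 0.5906·B in Cartesian coordinates,
giving P = (-0.7730, -0.5113, -0.3756), i.e. latitude -22.06°, longitude -146.51°.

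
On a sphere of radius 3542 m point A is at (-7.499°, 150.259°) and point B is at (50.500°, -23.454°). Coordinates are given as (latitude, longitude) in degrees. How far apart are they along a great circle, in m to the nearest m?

8450 m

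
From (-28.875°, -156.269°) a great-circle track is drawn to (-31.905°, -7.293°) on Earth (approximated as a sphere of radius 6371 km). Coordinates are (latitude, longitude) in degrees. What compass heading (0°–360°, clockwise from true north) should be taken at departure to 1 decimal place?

Δλ = 148.976° = 2.6001 rad.
y = sin Δλ · cos φ₂ = (0.5154)(0.8489) = 0.4375
x = cos φ₁ sin φ₂ − sin φ₁ cos φ₂ cos Δλ = (0.8757)(-0.5285) − (-0.4829)(0.8489)(-0.8570) = -0.8141
θ = atan2(y, x) = 151.74°, so the bearing is 151.7°.

151.7°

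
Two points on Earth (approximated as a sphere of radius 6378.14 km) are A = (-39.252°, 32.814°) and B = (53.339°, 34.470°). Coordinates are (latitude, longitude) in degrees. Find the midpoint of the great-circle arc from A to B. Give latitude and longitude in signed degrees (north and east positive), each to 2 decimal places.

7.04°, 33.53°

The central angle between A and B is δ = 1.6162 rad.
With f = 0.5, the slerp weights are sin((1−f)δ)/sin δ = 0.7237 and sin(fδ)/sin δ = 0.7237.
Weighted sum of the unit vectors: (0.7237)·(0.6508,0.4196,-0.6327) + (0.7237)·(0.4922,0.3379,0.8022) = (0.8273, 0.5483, 0.1226).
Converting back: φ = atan2(z, √(x²+y²)) = 7.04°, λ = atan2(y, x) = 33.53°.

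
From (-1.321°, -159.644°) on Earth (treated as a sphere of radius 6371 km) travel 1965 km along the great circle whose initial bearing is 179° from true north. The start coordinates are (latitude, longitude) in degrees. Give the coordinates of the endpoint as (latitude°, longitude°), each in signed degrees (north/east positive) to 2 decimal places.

-18.99°, -159.32°

Angular distance δ = d/R = 1965/6371 = 0.30843 rad; initial bearing θ = 3.1241 rad.
sin φ₂ = sin φ₁ cos δ + cos φ₁ sin δ cos θ = (-0.0231)(0.9528) + (0.9997)(0.3036)(-0.9998) = -0.3254, so φ₂ = -18.99°.
Δλ = atan2(sin θ sin δ cos φ₁, cos δ − sin φ₁ sin φ₂) = atan2(0.0053, 0.9453) = 0.321°.
λ₂ = -159.644° + 0.321° = -159.32°.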